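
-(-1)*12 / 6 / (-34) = -1 / 17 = -0.06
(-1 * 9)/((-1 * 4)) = 9/4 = 2.25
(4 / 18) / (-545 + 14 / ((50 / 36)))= -50 / 120357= -0.00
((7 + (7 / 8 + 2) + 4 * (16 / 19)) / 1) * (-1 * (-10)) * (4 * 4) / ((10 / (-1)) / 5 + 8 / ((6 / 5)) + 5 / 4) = 483120 / 1349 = 358.13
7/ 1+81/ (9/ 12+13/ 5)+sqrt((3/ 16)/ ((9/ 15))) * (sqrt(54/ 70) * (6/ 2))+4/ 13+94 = 126.96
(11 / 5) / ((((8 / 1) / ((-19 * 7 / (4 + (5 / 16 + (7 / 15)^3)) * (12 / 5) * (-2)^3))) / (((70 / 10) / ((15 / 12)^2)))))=849429504 / 1191815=712.72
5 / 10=1 / 2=0.50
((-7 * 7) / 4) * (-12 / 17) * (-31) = -4557 / 17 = -268.06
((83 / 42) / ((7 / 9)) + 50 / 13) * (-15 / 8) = -122055 / 10192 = -11.98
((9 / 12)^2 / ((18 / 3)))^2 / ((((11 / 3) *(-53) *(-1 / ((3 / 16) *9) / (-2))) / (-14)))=5103 / 2387968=0.00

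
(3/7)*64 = 192/7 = 27.43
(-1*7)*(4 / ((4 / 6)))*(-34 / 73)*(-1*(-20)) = 28560 / 73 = 391.23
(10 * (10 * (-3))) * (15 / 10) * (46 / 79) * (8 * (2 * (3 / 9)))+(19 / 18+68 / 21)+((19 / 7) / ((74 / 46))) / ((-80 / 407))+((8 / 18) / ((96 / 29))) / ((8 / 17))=-956589637 / 682560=-1401.47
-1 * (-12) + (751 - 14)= 749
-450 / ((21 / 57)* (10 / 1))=-855 / 7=-122.14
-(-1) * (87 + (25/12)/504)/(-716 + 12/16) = -526201/4325832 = -0.12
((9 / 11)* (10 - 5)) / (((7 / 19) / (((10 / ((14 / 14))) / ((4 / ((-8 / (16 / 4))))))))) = -4275 / 77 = -55.52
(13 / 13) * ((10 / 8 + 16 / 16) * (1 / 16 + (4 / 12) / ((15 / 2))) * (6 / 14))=0.10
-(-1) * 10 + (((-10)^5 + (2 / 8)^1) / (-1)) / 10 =400399 / 40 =10009.98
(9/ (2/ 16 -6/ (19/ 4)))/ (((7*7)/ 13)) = -17784/ 8477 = -2.10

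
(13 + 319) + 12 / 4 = 335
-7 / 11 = -0.64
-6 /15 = -2 /5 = -0.40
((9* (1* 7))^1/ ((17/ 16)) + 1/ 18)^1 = 18161/ 306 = 59.35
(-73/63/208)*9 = -73/1456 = -0.05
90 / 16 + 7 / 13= 641 / 104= 6.16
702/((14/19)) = 6669/7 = 952.71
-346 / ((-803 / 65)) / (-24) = -11245 / 9636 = -1.17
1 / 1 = 1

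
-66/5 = -13.20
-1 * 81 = -81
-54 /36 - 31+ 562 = 1059 /2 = 529.50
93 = 93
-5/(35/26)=-26/7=-3.71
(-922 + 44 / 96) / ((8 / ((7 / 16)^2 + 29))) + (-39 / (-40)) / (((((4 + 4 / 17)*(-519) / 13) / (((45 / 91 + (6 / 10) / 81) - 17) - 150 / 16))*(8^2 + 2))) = -13375315000085023 / 3977629286400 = -3362.63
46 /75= 0.61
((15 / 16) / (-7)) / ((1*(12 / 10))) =-25 / 224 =-0.11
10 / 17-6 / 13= 28 / 221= 0.13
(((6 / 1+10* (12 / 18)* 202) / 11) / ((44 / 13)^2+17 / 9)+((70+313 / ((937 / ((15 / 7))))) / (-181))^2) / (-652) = -2947727867094173521 / 205165599772522525444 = -0.01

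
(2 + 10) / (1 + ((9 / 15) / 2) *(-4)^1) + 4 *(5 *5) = 40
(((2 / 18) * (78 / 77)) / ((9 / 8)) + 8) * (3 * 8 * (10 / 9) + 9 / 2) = 252.45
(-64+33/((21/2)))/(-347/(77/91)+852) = -4686/34027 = -0.14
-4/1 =-4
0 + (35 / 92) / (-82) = -35 / 7544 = -0.00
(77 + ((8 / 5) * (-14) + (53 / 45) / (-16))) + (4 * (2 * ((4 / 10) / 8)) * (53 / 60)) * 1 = 197567 / 3600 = 54.88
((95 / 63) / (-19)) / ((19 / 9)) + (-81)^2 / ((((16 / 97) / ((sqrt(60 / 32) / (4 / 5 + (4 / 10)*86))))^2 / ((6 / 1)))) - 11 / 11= 9232340401113 / 4218683392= 2188.44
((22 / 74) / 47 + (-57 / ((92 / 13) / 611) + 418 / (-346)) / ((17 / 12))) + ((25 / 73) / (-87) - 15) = -3489.64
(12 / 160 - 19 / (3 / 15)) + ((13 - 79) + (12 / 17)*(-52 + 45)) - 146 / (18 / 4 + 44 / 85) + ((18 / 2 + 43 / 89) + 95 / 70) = -66535662251 / 361364920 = -184.12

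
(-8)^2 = 64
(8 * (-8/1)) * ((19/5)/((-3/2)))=162.13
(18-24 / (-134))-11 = 481 / 67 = 7.18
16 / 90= 8 / 45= 0.18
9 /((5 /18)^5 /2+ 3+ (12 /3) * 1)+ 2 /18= 332567093 /238113693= 1.40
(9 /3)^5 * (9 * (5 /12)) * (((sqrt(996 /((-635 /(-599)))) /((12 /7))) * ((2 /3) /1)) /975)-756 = -756+ 189 * sqrt(94710885) /165100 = -744.86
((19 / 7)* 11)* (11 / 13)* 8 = 18392 / 91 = 202.11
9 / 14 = 0.64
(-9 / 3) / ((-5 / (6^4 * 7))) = 27216 / 5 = 5443.20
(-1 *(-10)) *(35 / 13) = 350 / 13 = 26.92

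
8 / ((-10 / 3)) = -12 / 5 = -2.40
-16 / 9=-1.78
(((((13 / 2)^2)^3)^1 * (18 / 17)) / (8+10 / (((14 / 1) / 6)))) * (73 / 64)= 22198494591 / 2994176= 7413.89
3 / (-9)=-1 / 3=-0.33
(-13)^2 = 169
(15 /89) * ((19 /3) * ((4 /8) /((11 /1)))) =95 /1958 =0.05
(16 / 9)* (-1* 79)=-1264 / 9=-140.44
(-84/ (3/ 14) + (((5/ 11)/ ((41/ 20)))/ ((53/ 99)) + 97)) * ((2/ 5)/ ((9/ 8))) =-104.74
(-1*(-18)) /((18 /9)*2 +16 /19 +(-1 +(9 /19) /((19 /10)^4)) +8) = 4952198 /3268025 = 1.52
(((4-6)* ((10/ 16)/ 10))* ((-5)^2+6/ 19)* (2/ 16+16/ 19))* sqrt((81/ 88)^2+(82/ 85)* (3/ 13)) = -5439* sqrt(10116196545)/ 172817920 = -3.17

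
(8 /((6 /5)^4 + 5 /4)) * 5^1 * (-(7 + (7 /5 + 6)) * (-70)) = 14400000 /1187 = 12131.42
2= 2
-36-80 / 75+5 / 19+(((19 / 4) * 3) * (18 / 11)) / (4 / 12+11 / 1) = -7407157 / 213180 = -34.75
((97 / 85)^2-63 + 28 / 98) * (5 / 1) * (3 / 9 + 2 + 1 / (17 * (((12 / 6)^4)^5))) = -16148224928911 / 22538485760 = -716.47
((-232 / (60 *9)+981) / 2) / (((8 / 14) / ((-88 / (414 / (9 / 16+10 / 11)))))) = -239999501 / 894240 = -268.38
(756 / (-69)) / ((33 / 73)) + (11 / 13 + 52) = 94095 / 3289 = 28.61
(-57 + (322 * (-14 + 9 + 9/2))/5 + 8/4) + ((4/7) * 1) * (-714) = -2476/5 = -495.20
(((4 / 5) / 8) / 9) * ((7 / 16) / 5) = 7 / 7200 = 0.00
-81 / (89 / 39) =-3159 / 89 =-35.49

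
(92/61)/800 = 0.00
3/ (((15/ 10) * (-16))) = -1/ 8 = -0.12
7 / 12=0.58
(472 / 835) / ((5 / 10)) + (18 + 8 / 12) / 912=328693 / 285570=1.15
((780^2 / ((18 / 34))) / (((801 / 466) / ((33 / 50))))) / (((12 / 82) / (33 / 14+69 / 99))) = 9208960.24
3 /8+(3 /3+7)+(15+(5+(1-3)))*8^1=1219 /8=152.38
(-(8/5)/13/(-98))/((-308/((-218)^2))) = -47524/245245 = -0.19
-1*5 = -5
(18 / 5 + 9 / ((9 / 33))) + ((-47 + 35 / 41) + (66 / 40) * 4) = -604 / 205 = -2.95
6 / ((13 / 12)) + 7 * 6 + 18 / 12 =1275 / 26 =49.04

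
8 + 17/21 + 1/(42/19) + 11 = 851/42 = 20.26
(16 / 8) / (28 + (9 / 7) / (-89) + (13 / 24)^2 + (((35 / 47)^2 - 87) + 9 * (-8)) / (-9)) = 0.04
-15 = -15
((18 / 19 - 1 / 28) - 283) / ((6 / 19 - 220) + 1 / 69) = 10354899 / 8063636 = 1.28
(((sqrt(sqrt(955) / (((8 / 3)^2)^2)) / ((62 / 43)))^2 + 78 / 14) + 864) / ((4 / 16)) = 149769 * sqrt(955) / 3936256 + 24348 / 7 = 3479.46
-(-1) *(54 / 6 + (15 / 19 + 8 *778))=118442 / 19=6233.79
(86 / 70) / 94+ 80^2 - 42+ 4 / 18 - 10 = 187971247 / 29610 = 6348.24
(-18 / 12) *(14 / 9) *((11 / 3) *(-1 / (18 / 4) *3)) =154 / 27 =5.70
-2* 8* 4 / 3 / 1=-64 / 3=-21.33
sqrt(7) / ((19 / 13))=13 * sqrt(7) / 19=1.81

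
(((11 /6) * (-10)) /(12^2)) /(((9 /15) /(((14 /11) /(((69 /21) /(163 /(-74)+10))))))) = -706825 /1102896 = -0.64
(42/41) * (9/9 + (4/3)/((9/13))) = 1106/369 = 3.00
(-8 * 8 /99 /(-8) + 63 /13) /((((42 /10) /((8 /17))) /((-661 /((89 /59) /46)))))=-26765793680 /2405403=-11127.36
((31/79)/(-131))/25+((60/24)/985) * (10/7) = 1250876/356781775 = 0.00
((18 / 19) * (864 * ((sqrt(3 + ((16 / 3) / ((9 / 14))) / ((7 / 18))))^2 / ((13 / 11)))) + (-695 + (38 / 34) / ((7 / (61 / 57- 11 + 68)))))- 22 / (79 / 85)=16143.85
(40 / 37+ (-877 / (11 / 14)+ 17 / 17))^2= 205606926721 / 165649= 1241220.45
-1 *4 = -4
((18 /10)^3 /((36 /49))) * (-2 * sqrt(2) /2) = -3969 * sqrt(2) /500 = -11.23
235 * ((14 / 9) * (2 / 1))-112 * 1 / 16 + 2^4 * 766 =116821 / 9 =12980.11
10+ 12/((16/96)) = 82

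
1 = 1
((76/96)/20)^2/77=361/17740800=0.00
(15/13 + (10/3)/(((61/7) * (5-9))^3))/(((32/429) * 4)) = 3595133795/929714176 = 3.87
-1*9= -9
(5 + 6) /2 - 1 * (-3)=8.50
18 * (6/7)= 108/7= 15.43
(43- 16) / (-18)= -3 / 2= -1.50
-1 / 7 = -0.14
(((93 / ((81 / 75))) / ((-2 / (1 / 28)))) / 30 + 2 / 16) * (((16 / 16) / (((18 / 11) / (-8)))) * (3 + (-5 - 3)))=12265 / 6804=1.80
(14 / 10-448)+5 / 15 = -6694 / 15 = -446.27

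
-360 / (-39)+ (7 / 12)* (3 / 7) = 493 / 52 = 9.48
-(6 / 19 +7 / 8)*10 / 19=-905 / 1444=-0.63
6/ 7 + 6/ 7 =12/ 7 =1.71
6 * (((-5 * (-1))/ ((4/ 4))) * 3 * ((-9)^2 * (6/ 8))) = 10935/ 2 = 5467.50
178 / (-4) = -89 / 2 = -44.50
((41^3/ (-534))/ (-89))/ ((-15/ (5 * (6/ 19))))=-68921/ 451497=-0.15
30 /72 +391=4697 /12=391.42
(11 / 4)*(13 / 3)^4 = 314171 / 324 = 969.66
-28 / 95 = -0.29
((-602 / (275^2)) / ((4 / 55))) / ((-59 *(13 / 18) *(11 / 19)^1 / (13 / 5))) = 51471 / 4461875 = 0.01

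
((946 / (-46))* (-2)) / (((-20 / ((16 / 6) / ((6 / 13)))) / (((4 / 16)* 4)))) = -12298 / 1035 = -11.88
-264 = -264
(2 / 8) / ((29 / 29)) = 1 / 4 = 0.25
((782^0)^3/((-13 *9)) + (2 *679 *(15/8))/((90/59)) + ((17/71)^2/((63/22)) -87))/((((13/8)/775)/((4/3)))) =54000507582500/53671527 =1006129.52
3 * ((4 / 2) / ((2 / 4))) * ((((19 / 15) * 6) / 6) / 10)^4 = 130321 / 42187500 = 0.00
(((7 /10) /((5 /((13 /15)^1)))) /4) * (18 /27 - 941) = -256711 /9000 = -28.52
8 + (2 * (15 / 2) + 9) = 32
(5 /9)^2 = 25 /81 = 0.31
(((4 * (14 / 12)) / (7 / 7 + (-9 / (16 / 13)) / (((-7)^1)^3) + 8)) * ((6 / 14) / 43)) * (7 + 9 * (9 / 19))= 2348864 / 40448853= 0.06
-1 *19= -19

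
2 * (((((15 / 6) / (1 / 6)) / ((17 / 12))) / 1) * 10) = 3600 / 17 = 211.76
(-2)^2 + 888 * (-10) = -8876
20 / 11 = 1.82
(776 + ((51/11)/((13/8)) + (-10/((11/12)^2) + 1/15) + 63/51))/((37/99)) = 924474948/449735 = 2055.60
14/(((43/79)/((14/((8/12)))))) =23226/43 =540.14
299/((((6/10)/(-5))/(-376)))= 2810600/3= 936866.67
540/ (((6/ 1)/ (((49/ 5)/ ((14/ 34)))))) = 2142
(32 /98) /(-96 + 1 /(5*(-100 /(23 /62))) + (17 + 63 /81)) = -4464000 /1069386143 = -0.00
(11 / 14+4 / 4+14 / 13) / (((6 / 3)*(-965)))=-521 / 351260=-0.00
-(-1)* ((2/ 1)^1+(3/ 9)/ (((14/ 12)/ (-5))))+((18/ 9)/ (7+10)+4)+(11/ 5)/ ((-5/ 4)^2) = 6.10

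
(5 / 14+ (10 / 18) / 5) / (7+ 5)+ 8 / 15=4327 / 7560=0.57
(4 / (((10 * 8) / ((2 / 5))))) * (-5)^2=1 / 2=0.50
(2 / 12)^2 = 1 / 36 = 0.03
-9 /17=-0.53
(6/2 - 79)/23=-76/23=-3.30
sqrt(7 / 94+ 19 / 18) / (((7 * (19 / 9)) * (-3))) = -sqrt(22466) / 6251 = -0.02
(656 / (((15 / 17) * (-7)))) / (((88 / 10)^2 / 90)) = -104550 / 847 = -123.44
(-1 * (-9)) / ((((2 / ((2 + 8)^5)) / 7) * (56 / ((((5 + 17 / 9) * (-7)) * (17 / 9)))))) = -46112500 / 9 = -5123611.11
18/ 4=9/ 2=4.50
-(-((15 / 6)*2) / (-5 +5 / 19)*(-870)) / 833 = 2755 / 2499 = 1.10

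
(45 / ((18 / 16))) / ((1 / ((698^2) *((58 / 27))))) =1130313280 / 27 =41863454.81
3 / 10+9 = 93 / 10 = 9.30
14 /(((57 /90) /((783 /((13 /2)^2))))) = 1315440 /3211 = 409.67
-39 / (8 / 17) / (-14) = 663 / 112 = 5.92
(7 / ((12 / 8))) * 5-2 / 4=137 / 6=22.83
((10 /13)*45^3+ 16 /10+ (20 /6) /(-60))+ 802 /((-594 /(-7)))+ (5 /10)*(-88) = 2705138201 /38610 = 70063.15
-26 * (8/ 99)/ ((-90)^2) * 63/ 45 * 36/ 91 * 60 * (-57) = 1216/ 2475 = 0.49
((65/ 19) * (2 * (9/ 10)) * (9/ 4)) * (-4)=-1053/ 19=-55.42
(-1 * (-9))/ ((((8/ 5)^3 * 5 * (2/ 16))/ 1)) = 225/ 64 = 3.52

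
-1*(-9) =9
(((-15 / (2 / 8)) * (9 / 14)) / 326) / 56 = -135 / 63896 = -0.00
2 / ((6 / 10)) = 10 / 3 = 3.33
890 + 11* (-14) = 736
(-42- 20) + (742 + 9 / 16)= 10889 / 16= 680.56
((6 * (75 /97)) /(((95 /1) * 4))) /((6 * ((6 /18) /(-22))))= -495 /3686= -0.13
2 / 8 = 0.25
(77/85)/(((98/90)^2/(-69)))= -307395/5831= -52.72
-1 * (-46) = 46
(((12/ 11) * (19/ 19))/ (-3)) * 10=-40/ 11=-3.64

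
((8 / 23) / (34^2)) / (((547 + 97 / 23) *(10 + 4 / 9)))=3 / 57401758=0.00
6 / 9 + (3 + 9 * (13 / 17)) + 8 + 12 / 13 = 19.47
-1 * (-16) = 16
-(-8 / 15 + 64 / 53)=-536 / 795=-0.67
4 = 4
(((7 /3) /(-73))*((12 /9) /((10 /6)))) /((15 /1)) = -28 /16425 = -0.00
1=1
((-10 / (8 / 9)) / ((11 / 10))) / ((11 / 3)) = -675 / 242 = -2.79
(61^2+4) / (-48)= -3725 / 48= -77.60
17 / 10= 1.70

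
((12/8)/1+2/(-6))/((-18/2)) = -7/54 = -0.13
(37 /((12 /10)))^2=34225 /36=950.69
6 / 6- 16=-15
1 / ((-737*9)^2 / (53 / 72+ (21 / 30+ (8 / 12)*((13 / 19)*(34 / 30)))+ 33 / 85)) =90749 / 1705311665640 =0.00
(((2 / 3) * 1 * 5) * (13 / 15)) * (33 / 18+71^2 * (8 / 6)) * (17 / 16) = 8914919 / 432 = 20636.39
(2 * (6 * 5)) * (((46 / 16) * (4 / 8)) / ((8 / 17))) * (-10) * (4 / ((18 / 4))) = -9775 / 6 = -1629.17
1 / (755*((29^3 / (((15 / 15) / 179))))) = 0.00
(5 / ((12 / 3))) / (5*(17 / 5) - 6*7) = -1 / 20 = -0.05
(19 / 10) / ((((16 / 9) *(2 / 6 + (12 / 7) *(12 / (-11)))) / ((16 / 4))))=-39501 / 14200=-2.78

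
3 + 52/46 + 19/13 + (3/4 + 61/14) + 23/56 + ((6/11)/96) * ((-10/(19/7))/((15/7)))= 11.10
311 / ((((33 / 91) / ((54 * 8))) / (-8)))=-32602752 / 11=-2963886.55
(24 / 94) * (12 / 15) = 48 / 235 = 0.20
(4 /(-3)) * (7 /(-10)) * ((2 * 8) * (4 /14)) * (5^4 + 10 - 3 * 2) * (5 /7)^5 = 25160000 /50421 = 499.00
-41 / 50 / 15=-41 / 750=-0.05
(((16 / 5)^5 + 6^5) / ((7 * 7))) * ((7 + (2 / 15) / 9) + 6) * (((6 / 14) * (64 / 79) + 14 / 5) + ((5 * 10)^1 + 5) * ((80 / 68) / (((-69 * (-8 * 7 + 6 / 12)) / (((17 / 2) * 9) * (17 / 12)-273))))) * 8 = 97088044944385792 / 15408092109375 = 6301.11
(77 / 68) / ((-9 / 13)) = -1.64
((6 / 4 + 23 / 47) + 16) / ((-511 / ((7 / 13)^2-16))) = 4489605 / 8117746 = 0.55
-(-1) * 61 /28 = 61 /28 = 2.18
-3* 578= -1734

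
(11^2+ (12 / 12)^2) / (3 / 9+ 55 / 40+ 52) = 2928 / 1289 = 2.27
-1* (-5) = 5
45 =45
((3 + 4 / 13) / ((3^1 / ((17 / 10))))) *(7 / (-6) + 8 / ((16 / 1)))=-1.25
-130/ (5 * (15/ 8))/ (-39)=16/ 45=0.36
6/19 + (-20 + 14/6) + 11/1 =-362/57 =-6.35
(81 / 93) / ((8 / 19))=513 / 248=2.07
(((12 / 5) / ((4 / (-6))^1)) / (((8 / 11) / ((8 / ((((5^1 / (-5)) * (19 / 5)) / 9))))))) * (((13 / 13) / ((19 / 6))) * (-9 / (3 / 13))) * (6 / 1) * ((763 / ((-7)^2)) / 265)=-272710152 / 669655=-407.24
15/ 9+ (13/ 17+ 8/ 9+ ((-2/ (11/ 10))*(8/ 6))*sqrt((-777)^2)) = -3164572/ 1683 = -1880.32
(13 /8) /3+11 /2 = 145 /24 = 6.04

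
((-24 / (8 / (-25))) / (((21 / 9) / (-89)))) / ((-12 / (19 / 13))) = 126825 / 364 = 348.42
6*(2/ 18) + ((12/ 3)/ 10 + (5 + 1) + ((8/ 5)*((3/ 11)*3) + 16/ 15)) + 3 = 2053/ 165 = 12.44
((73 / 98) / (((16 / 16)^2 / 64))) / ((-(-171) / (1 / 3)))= 2336 / 25137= 0.09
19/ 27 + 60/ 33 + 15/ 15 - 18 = -4300/ 297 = -14.48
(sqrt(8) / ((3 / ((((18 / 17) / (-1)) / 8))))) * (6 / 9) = -sqrt(2) / 17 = -0.08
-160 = -160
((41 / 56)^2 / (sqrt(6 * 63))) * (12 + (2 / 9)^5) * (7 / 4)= 297797555 * sqrt(42) / 3333197952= 0.58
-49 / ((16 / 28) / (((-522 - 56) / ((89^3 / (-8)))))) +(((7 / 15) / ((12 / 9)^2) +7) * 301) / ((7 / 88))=193730680717 / 7049690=27480.74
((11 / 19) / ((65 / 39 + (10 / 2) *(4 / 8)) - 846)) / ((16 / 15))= -495 / 767752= -0.00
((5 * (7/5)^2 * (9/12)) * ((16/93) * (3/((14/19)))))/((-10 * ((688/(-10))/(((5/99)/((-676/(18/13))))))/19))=-7581/515433776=-0.00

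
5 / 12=0.42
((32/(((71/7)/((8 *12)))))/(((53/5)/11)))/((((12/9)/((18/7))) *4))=151.54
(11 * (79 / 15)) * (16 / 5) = 13904 / 75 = 185.39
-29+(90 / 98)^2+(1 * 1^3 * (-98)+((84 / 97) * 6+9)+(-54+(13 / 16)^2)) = -9855489687 / 59621632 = -165.30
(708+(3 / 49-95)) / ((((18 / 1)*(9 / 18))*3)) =30040 / 1323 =22.71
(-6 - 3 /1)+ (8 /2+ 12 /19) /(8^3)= -10933 /1216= -8.99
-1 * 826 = -826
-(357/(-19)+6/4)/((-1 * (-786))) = 219/9956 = 0.02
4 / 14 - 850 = -5948 / 7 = -849.71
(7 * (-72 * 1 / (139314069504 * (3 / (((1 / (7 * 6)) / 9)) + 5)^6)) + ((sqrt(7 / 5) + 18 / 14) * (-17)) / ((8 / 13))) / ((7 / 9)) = -1050387688448965239099511689265 / 23001618561644286560918863872 - 1989 * sqrt(35) / 280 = -87.69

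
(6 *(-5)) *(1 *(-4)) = 120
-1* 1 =-1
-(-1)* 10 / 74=5 / 37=0.14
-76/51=-1.49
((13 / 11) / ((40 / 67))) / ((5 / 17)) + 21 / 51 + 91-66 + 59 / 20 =1312449 / 37400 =35.09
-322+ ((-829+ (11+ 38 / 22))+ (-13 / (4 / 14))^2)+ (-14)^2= 49631 / 44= 1127.98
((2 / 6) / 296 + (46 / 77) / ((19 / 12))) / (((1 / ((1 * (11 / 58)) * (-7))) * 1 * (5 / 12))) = -491639 / 407740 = -1.21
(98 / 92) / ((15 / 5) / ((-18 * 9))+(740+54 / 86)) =56889 / 39552985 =0.00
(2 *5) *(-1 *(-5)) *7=350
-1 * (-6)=6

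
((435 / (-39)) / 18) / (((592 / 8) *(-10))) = 29 / 34632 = 0.00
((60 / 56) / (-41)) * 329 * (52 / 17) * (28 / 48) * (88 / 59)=-940940 / 41123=-22.88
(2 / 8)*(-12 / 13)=-3 / 13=-0.23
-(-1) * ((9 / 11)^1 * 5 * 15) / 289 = 675 / 3179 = 0.21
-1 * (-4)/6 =2/3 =0.67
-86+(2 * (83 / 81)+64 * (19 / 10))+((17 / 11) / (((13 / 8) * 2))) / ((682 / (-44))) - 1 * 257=-393869501 / 1795365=-219.38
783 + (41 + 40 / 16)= 1653 / 2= 826.50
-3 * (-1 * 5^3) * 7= 2625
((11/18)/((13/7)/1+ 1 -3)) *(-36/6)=77/3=25.67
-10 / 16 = -5 / 8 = -0.62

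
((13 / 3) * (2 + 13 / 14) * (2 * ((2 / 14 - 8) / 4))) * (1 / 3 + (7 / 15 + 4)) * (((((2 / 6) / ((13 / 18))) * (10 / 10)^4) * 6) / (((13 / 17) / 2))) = -1104048 / 637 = -1733.20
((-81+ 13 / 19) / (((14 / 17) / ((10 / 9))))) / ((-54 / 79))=731935 / 4617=158.53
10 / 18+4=41 / 9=4.56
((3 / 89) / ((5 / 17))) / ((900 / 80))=0.01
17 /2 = 8.50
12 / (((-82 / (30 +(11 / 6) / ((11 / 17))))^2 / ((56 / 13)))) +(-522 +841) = 21456647 / 65559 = 327.29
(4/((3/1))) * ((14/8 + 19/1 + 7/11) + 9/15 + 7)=6377/165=38.65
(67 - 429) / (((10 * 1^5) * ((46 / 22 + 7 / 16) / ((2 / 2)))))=-31856 / 2225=-14.32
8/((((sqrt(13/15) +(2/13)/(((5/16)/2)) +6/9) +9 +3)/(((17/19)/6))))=11766040/134012491-57460 * sqrt(195)/134012491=0.08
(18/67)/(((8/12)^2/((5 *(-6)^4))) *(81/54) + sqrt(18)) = -174960/113940950333 + 5101833600 *sqrt(2)/113940950333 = 0.06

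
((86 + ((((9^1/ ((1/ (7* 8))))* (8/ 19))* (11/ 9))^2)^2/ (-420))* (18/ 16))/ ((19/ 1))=-31594577931393/ 49521980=-637991.01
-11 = -11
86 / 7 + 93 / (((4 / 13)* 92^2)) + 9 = 5053007 / 236992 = 21.32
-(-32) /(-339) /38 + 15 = 96599 /6441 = 15.00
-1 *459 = -459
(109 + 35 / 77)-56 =588 / 11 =53.45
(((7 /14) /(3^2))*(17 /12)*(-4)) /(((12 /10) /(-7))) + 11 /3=1783 /324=5.50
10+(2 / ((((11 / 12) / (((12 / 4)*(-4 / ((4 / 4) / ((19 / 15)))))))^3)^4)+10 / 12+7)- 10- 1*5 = 864203024044949.85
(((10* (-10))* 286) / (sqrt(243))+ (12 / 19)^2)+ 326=117830 / 361 - 28600* sqrt(3) / 27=-1508.29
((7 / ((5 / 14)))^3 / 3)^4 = 784716723734800033386496 / 19775390625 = 39681477782935.07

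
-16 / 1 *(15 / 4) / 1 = -60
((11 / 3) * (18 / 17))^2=4356 / 289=15.07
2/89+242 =21540/89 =242.02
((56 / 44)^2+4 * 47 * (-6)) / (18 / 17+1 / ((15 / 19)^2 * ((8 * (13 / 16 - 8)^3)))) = -396428920143750 / 372462297163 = -1064.35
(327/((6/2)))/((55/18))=1962/55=35.67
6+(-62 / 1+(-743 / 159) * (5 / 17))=-155083 / 2703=-57.37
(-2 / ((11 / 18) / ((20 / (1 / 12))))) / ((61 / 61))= -8640 / 11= -785.45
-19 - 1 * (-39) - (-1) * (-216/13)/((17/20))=100/221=0.45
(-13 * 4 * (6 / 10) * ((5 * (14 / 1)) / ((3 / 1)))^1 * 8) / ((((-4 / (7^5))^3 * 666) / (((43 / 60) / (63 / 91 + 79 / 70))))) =1690525945145033269 / 6621372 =255313543045.92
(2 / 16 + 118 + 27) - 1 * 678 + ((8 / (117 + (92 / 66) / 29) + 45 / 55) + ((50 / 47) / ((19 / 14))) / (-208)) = -60877801892233 / 114433627880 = -531.99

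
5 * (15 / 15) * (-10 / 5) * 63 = -630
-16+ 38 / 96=-749 / 48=-15.60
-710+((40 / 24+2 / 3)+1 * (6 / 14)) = -14852 / 21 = -707.24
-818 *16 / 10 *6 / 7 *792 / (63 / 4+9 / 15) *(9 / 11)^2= -305316864 / 8393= -36377.56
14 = 14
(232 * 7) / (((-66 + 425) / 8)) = 12992 / 359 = 36.19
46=46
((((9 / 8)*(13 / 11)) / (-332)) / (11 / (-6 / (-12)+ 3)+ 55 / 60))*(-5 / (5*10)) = 2457 / 24906640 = 0.00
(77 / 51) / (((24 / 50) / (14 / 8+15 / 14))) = 21725 / 2448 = 8.87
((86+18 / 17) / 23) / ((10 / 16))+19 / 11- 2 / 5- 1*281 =-5884122 / 21505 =-273.62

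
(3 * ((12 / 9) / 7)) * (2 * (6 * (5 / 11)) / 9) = 80 / 231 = 0.35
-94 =-94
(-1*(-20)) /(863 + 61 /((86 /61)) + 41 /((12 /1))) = 10320 /469397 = 0.02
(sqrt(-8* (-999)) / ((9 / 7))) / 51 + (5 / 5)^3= 1 + 14* sqrt(222) / 153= 2.36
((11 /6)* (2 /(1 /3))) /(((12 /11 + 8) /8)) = 242 /25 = 9.68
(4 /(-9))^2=16 /81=0.20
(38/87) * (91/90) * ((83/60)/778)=143507/182752200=0.00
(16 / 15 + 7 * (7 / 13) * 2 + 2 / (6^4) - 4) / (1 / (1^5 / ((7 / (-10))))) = -27719 / 4212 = -6.58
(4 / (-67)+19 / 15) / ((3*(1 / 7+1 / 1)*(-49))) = -1213 / 168840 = -0.01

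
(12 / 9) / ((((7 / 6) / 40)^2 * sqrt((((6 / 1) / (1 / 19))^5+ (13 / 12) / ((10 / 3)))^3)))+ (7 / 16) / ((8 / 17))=6144000 * sqrt(7701658329730) / 29064615103670751766917721+ 119 / 128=0.93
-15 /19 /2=-15 /38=-0.39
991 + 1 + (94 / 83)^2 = 6842724 / 6889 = 993.28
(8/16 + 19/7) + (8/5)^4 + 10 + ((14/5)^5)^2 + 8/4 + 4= 29645.44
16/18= 8/9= 0.89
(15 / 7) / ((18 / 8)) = 20 / 21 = 0.95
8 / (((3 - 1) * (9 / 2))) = 8 / 9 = 0.89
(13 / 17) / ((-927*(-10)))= 13 / 157590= 0.00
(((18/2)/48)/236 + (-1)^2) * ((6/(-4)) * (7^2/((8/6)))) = -1666539/30208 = -55.17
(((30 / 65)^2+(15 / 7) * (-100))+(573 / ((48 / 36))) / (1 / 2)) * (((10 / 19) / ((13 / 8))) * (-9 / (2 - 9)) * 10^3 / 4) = 137437290000 / 2045407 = 67193.13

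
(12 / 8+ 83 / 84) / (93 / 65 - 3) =-13585 / 8568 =-1.59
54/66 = 0.82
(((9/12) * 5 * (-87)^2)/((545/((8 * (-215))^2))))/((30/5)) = 2799016200/109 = 25679047.71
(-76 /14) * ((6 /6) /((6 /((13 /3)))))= -247 /63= -3.92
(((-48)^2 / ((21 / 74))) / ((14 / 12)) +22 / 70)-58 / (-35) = 1705443 / 245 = 6960.99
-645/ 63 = -10.24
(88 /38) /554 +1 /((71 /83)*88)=574285 /32883224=0.02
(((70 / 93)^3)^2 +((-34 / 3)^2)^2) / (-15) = -10674145720475344 / 9704852751735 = -1099.88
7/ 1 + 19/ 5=10.80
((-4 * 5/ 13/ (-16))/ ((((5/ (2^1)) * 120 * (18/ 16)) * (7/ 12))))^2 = 4/ 16769025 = 0.00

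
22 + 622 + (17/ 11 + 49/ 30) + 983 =537959/ 330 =1630.18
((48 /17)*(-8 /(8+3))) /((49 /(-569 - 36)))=21120 /833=25.35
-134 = -134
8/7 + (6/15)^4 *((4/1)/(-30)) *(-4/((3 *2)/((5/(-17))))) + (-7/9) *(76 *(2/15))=-13533344/2008125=-6.74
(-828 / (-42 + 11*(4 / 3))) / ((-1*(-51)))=414 / 697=0.59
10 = 10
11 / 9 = 1.22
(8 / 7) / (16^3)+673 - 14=2361857 / 3584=659.00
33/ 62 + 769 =47711/ 62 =769.53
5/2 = 2.50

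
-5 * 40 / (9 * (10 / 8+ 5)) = -32 / 9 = -3.56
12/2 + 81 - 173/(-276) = 24185/276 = 87.63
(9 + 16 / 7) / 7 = 79 / 49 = 1.61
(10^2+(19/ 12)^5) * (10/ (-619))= -136796495/ 77013504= -1.78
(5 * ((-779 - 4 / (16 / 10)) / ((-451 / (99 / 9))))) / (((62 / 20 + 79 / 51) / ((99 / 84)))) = 65763225 / 2721908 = 24.16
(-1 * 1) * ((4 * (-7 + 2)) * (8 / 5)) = 32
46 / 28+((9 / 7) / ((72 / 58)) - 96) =-2613 / 28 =-93.32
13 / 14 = 0.93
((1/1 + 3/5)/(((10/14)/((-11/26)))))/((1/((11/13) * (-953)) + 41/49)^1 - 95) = 0.01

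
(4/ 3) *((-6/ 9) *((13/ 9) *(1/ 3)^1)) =-104/ 243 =-0.43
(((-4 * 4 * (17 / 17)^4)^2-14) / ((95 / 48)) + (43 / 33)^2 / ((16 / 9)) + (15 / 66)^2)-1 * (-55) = 32789331 / 183920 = 178.28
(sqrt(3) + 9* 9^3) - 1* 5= 6557.73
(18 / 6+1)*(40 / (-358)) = -80 / 179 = -0.45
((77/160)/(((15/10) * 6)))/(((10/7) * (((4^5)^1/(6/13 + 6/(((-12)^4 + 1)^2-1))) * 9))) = 231782494559/123648517708185600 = 0.00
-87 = -87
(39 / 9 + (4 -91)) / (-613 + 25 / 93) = 961 / 7123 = 0.13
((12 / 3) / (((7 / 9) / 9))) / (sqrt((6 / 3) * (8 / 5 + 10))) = 162 * sqrt(145) / 203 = 9.61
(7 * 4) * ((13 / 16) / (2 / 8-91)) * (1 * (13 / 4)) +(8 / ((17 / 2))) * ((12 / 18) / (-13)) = -276931 / 320892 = -0.86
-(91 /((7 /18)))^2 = -54756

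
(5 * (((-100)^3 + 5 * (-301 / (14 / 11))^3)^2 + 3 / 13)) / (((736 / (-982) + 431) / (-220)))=-506405841128249507897925 / 43940624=-11524775823125532.03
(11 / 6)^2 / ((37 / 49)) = 5929 / 1332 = 4.45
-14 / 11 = -1.27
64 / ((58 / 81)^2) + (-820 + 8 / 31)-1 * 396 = -28441352 / 26071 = -1090.92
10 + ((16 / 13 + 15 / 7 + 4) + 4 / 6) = 4925 / 273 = 18.04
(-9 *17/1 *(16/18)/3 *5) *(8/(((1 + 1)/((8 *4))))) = -87040/3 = -29013.33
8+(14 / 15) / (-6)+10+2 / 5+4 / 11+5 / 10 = 18917 / 990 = 19.11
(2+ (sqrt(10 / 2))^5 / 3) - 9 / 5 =1 / 5+ 25 * sqrt(5) / 3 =18.83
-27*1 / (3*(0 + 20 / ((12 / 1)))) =-5.40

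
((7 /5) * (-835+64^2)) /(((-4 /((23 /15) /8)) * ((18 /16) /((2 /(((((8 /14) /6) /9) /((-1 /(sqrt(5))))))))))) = 3675147 * sqrt(5) /500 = 16435.76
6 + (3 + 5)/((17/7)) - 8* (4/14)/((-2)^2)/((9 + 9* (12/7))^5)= 23101364673190/2485589887467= 9.29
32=32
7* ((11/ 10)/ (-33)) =-7/ 30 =-0.23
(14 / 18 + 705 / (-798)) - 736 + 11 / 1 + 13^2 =-1331317 / 2394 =-556.11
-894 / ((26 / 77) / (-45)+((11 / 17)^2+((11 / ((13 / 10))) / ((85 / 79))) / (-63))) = -11638096470 / 3727733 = -3122.03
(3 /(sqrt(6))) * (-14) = -7 * sqrt(6) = -17.15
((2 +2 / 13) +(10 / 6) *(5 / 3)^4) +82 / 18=61820 / 3159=19.57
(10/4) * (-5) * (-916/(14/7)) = 5725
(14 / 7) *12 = 24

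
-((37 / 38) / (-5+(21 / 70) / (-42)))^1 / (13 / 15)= 38850 / 173147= 0.22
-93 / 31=-3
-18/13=-1.38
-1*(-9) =9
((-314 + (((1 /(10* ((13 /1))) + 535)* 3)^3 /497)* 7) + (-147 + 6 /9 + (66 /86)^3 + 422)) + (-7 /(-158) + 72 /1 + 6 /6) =58235224.85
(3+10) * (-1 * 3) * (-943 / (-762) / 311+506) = -1558879855 / 78994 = -19734.16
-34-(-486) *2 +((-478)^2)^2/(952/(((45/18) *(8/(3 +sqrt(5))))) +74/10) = 196029806523858/280781-62123876524640 *sqrt(5)/280781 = 203420443.65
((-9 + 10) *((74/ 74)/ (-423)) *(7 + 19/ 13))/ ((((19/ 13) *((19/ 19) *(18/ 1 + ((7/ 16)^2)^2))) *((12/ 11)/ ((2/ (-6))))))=163840/ 706621077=0.00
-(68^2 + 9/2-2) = -9253/2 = -4626.50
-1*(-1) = 1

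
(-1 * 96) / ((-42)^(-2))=-169344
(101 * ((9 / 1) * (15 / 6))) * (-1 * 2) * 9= -40905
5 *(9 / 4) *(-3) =-135 / 4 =-33.75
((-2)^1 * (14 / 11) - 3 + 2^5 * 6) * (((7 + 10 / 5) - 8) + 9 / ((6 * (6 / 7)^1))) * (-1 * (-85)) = 43583.75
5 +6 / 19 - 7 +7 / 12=-251 / 228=-1.10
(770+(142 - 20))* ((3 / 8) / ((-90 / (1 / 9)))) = -223 / 540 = -0.41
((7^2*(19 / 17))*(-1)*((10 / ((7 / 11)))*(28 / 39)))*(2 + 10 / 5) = -1638560 / 663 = -2471.43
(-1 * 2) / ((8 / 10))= -5 / 2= -2.50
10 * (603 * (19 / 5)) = 22914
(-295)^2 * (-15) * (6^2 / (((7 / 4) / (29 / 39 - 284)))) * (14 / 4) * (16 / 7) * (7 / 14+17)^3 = 4239620421750000 / 13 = 326124647826923.08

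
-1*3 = -3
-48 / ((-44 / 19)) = 20.73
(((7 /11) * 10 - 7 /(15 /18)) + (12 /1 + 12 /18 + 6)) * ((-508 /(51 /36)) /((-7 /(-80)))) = -12744704 /187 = -68153.50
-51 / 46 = -1.11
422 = 422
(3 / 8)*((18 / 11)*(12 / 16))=81 / 176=0.46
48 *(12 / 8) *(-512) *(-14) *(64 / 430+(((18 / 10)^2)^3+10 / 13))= 157457931853824 / 8734375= 18027383.97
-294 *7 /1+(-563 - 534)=-3155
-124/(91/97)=-132.18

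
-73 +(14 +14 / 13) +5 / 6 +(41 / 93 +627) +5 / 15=1379915 / 2418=570.68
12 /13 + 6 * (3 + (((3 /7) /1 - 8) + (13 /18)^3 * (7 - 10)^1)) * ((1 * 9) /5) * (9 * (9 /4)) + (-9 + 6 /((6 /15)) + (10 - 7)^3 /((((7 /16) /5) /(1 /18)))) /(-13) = -698763 /560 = -1247.79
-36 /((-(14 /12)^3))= 7776 /343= 22.67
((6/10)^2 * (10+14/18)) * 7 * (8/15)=14.49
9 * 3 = 27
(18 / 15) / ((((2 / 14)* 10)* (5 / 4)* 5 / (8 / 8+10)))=924 / 625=1.48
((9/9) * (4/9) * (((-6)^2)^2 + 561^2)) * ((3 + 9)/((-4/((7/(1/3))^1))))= -8848476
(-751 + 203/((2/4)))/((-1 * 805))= 0.43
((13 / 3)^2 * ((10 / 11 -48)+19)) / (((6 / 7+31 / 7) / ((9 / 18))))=-121849 / 2442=-49.90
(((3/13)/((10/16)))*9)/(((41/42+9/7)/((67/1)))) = 98.43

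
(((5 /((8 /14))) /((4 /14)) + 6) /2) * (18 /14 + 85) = 44243 /28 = 1580.11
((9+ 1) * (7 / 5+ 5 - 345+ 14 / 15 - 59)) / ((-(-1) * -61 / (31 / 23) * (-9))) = -368900 / 37881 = -9.74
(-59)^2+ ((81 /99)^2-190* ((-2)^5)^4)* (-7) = 168747756314 /121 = 1394609556.31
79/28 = 2.82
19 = 19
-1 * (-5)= 5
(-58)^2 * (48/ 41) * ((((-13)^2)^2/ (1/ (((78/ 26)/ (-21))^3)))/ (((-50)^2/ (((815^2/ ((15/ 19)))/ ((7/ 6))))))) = -1164044137210656/ 12305125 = -94598318.77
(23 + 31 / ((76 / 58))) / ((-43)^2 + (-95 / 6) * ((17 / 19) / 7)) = 37233 / 1473887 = 0.03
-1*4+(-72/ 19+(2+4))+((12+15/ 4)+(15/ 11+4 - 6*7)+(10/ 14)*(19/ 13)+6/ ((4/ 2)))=-1417439/ 76076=-18.63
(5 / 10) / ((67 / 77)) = 77 / 134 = 0.57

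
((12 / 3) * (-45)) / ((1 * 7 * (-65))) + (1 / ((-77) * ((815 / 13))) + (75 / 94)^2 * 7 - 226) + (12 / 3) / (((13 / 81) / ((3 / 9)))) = -1534271046419 / 7208541340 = -212.84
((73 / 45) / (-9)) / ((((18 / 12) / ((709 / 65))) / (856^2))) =-75848434304 / 78975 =-960410.69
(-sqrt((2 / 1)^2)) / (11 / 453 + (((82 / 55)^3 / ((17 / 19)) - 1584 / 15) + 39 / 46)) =0.02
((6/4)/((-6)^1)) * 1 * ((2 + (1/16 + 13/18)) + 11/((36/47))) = -823/192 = -4.29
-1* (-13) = 13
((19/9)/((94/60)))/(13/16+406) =3040/917769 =0.00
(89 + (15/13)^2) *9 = 137394/169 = 812.98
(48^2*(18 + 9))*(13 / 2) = 404352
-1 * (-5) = 5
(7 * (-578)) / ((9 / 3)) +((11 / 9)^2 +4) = -108797 / 81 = -1343.17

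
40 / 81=0.49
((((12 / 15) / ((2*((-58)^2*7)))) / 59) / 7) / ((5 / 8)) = 4 / 60783275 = 0.00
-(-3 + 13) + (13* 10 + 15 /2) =127.50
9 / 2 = 4.50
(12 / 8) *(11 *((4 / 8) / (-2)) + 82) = 951 / 8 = 118.88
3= 3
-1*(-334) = 334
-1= -1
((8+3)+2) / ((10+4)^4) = 0.00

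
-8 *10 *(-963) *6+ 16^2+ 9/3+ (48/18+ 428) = 1388789/3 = 462929.67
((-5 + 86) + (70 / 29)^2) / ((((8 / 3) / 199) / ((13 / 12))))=188905327 / 26912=7019.37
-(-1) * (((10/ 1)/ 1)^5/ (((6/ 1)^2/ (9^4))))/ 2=9112500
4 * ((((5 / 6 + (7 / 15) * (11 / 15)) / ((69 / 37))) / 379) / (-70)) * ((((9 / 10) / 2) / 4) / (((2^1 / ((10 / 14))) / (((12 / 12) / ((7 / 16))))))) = -851 / 97497750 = -0.00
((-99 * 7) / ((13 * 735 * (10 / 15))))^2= 9801 / 828100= 0.01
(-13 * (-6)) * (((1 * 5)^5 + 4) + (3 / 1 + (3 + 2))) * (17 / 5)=4159662 / 5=831932.40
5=5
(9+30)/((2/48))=936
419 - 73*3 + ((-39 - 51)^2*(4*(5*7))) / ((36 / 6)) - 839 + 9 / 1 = 188370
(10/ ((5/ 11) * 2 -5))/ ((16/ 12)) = -11/ 6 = -1.83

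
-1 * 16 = -16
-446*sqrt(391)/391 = -22.56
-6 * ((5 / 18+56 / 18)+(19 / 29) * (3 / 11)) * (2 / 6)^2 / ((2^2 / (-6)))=20485 / 5742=3.57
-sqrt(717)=-26.78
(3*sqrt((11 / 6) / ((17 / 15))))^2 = 14.56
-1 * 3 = -3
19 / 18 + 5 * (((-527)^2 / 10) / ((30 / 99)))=82485703 / 180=458253.91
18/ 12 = 1.50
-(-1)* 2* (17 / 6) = 17 / 3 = 5.67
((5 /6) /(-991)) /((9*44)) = -5 /2354616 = -0.00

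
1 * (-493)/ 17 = -29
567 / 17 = 33.35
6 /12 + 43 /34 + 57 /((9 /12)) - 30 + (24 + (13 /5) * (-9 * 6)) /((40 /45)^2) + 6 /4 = -266707 /2720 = -98.05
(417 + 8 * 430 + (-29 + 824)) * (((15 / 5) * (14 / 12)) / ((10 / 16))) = 26051.20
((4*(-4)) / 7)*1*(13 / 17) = -208 / 119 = -1.75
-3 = -3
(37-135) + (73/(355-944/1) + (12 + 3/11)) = -556230/6479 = -85.85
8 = 8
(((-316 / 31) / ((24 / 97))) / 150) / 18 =-7663 / 502200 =-0.02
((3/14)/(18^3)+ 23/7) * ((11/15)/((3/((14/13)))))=196735/227448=0.86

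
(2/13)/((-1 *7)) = -2/91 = -0.02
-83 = -83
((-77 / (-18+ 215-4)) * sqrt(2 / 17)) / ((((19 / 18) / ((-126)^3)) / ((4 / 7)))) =1584297792 * sqrt(34) / 62339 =148189.16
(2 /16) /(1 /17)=17 /8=2.12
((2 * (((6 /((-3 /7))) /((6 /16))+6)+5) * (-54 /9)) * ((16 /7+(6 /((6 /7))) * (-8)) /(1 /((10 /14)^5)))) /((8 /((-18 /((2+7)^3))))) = 92825000 /9529569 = 9.74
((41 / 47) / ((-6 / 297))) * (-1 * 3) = 12177 / 94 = 129.54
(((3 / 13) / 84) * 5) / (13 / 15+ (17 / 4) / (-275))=4125 / 255619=0.02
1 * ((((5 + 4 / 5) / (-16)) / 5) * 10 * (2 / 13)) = -29 / 260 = -0.11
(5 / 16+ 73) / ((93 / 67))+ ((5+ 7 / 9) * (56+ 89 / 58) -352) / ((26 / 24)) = 19490567 / 560976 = 34.74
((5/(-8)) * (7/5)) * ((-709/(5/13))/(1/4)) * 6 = 193557/5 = 38711.40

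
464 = 464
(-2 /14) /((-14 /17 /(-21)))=-51 /14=-3.64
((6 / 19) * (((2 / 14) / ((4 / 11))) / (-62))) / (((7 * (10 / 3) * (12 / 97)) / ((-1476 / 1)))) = 1181169 / 1154440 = 1.02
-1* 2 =-2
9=9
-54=-54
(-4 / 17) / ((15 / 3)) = -4 / 85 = -0.05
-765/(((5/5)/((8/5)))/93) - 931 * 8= -121280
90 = 90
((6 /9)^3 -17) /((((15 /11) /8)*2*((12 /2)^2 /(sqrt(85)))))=-4961*sqrt(85) /3645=-12.55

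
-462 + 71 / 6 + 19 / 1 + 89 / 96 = -41303 / 96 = -430.24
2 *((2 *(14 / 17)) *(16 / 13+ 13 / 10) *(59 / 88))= 135877 / 24310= 5.59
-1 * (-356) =356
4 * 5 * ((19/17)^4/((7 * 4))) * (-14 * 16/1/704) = -651605/1837462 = -0.35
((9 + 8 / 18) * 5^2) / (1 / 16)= 34000 / 9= 3777.78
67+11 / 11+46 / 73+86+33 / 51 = 192699 / 1241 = 155.28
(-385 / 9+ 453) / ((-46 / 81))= -722.35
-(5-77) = 72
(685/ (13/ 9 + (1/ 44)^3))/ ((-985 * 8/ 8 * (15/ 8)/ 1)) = -280084992/ 1090789985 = -0.26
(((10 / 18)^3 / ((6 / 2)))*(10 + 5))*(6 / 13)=1250 / 3159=0.40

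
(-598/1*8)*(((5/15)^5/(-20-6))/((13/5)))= 920/3159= 0.29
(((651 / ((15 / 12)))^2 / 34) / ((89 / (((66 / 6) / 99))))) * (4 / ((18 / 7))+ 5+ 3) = 32397232 / 340425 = 95.17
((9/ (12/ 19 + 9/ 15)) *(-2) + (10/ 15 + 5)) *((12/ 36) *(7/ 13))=-2443/ 1521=-1.61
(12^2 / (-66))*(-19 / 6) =76 / 11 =6.91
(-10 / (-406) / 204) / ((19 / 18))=15 / 131138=0.00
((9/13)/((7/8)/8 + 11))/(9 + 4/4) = 32/5135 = 0.01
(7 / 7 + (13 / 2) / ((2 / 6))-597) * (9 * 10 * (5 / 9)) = -28825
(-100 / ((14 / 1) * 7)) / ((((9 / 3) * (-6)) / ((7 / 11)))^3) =175 / 3881196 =0.00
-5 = -5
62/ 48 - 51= -1193/ 24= -49.71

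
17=17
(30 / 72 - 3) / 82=-31 / 984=-0.03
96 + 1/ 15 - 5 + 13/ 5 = 93.67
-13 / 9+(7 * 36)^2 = 571523 / 9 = 63502.56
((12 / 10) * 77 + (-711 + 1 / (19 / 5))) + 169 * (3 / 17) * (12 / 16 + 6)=-2694001 / 6460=-417.03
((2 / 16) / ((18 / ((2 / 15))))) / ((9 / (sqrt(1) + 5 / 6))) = 0.00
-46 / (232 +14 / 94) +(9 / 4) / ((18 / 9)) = 80903 / 87288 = 0.93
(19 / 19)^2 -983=-982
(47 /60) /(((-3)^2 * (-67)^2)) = 0.00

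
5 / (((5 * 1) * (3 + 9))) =0.08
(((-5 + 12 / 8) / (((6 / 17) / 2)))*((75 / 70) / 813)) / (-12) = 85 / 39024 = 0.00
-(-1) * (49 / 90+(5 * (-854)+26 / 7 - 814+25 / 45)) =-355543 / 70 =-5079.19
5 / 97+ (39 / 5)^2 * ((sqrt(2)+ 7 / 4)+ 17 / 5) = 1521 * sqrt(2) / 25+ 15198811 / 48500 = 399.42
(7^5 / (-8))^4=19480533764065.43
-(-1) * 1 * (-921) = -921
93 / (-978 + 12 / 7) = -217 / 2278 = -0.10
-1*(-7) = 7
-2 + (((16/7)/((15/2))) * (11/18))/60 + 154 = 2154644/14175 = 152.00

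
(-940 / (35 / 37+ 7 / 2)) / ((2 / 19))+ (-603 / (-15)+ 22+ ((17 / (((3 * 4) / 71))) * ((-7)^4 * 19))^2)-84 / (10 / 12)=106114347157521371 / 5040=21054433959825.67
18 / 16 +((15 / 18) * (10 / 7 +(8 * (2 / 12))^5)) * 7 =198521 / 5832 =34.04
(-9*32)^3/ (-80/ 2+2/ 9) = 107495424/ 179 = 600533.09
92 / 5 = 18.40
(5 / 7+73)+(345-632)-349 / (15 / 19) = -68812 / 105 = -655.35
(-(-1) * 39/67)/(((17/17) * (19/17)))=663/1273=0.52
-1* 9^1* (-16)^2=-2304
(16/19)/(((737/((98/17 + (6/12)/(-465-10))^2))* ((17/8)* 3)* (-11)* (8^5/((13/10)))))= -112637783557/5245283530924800000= -0.00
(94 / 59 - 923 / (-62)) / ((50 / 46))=277311 / 18290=15.16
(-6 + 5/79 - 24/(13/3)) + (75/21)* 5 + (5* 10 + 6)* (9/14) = 304684/7189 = 42.38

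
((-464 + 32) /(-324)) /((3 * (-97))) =-4 /873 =-0.00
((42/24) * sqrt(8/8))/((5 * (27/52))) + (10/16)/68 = 0.68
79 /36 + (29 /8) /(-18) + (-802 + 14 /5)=-797.21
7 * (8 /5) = 56 /5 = 11.20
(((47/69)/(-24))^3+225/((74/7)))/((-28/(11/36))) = -39339041897639/169372638683136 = -0.23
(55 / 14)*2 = 55 / 7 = 7.86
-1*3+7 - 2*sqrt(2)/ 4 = 4 - sqrt(2)/ 2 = 3.29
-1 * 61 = -61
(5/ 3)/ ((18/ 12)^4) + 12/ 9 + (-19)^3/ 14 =-1661081/ 3402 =-488.27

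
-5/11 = -0.45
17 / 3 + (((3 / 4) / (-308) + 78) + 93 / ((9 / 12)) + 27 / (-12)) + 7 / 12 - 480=-337571 / 1232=-274.00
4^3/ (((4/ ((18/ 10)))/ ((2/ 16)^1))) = 18/ 5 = 3.60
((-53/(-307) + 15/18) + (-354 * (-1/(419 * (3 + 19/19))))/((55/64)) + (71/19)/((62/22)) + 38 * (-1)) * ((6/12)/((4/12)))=-53.13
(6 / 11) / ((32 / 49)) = 147 / 176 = 0.84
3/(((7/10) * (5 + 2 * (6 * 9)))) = 30/791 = 0.04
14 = 14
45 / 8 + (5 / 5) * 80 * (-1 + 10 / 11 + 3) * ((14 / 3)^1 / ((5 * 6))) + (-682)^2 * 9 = 3315436999 / 792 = 4186157.83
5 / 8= 0.62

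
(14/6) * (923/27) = 6461/81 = 79.77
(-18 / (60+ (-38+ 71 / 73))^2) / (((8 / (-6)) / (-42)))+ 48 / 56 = -0.22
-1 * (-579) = 579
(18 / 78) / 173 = 3 / 2249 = 0.00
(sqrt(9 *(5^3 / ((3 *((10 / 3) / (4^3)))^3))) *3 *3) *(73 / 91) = 252288 *sqrt(2) / 91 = 3920.76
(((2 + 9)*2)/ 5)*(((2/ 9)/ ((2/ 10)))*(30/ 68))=110/ 51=2.16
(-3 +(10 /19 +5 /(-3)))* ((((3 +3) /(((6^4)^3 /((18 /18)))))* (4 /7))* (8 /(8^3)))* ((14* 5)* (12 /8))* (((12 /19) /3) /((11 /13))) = -3835 /1440667109376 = -0.00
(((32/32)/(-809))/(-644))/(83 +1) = 1/43763664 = 0.00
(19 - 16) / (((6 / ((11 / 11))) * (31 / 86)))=43 / 31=1.39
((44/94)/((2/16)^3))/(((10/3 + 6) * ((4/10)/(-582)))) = -12291840/329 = -37361.22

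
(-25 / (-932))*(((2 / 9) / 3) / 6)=25 / 75492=0.00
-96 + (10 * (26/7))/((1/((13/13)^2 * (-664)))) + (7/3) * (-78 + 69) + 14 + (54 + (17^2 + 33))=-170729/7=-24389.86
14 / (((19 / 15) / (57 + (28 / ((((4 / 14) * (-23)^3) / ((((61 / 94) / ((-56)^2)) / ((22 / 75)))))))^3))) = 3124037347142616777692455759305 / 4958789439908915536106356736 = 630.00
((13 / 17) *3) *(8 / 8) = 39 / 17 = 2.29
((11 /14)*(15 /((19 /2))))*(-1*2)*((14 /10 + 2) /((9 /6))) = -748 /133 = -5.62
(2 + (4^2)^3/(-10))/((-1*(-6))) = -1019/15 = -67.93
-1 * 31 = -31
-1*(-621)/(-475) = -621/475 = -1.31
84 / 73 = 1.15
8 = 8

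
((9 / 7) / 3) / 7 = 3 / 49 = 0.06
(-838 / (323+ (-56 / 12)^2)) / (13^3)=-7542 / 6817291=-0.00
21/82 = 0.26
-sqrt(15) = -3.87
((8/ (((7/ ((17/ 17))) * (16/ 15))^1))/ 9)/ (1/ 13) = 65/ 42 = 1.55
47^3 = 103823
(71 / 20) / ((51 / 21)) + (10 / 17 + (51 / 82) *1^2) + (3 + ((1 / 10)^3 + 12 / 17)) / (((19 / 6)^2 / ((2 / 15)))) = 1711775239 / 629042500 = 2.72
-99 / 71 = -1.39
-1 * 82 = -82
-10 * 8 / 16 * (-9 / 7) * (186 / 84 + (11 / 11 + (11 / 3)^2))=10495 / 98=107.09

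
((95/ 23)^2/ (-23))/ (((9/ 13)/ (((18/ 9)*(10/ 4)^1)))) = -586625/ 109503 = -5.36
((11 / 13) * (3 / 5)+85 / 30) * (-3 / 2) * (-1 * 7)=9121 / 260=35.08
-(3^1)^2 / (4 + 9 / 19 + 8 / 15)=-2565 / 1427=-1.80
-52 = -52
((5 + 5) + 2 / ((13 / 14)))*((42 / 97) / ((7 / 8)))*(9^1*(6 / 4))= 102384 / 1261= 81.19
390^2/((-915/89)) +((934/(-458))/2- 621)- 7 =-430900231/27938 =-15423.45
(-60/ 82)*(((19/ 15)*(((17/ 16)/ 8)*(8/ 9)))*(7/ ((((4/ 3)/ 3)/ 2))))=-2261/ 656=-3.45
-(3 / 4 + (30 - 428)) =1589 / 4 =397.25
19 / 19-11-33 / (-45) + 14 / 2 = -34 / 15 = -2.27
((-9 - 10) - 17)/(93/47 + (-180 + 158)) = 1.80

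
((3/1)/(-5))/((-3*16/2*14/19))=19/560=0.03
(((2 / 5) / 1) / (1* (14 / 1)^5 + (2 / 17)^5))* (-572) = -203039551 / 477270732000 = -0.00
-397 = -397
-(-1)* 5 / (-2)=-5 / 2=-2.50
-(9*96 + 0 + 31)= -895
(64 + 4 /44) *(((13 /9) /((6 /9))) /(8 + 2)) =611 /44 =13.89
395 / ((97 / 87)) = 34365 / 97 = 354.28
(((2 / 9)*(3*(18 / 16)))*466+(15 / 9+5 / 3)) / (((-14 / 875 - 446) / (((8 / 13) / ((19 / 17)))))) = -4498625 / 10328058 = -0.44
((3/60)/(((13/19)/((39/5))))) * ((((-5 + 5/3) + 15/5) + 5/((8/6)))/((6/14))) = 5453/1200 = 4.54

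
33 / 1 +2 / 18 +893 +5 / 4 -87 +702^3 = 12454172941 / 36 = 345949248.36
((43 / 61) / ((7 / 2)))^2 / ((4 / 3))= 5547 / 182329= 0.03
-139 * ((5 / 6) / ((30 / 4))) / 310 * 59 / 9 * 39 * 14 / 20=-746291 / 83700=-8.92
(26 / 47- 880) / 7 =-41334 / 329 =-125.64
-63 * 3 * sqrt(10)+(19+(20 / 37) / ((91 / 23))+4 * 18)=306857 / 3367-189 * sqrt(10)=-506.53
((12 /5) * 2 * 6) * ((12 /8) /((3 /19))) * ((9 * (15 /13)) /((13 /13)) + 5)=54720 /13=4209.23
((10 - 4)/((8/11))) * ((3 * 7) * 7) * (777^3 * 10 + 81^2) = 22755948302241/4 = 5688987075560.25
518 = 518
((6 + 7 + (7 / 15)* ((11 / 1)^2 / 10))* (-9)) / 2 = -8391 / 100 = -83.91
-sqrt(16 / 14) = -2*sqrt(14) / 7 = -1.07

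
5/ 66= 0.08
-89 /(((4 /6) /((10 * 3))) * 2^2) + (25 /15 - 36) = -12427 /12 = -1035.58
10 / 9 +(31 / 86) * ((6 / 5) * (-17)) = -12079 / 1935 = -6.24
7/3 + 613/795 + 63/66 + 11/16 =664123/139920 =4.75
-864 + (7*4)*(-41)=-2012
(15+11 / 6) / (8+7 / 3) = 101 / 62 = 1.63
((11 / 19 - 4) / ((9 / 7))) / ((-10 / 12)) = 182 / 57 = 3.19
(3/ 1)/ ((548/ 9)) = 27/ 548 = 0.05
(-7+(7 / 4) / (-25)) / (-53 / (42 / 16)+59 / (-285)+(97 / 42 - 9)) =0.26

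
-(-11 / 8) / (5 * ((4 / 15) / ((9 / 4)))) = 297 / 128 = 2.32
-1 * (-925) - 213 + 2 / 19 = 13530 / 19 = 712.11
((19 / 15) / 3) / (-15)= -19 / 675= -0.03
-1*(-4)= 4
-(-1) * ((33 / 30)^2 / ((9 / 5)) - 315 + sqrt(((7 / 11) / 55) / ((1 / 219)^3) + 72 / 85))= -56579 / 180 + 3 * sqrt(11804803145) / 935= 34.28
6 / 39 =0.15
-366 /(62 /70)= -12810 /31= -413.23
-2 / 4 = -1 / 2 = -0.50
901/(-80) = -11.26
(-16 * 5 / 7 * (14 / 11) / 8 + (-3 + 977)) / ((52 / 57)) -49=290765 / 286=1016.66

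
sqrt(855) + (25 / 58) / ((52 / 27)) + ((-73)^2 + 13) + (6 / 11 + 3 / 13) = 3* sqrt(95) + 177259369 / 33176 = 5372.24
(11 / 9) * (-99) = -121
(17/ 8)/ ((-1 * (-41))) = 17/ 328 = 0.05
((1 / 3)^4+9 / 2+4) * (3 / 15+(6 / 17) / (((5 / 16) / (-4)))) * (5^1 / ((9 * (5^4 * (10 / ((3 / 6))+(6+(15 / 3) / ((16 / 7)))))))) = -4048744 / 3493276875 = -0.00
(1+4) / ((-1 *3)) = -5 / 3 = -1.67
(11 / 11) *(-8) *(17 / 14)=-68 / 7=-9.71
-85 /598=-0.14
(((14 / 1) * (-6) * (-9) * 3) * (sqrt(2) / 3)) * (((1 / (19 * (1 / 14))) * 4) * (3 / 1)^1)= 127008 * sqrt(2) / 19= 9453.50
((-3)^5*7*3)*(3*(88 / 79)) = -1347192 / 79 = -17053.06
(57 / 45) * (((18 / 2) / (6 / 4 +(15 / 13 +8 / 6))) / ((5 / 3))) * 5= 13338 / 1555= 8.58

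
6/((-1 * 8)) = -3/4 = -0.75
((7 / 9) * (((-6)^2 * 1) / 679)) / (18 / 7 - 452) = -14 / 152581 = -0.00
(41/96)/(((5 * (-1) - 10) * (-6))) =41/8640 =0.00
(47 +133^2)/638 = 8868/319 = 27.80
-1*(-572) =572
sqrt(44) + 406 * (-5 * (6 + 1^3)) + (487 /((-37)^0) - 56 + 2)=-13777 + 2 * sqrt(11)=-13770.37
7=7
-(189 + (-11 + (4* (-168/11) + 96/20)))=-6694/55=-121.71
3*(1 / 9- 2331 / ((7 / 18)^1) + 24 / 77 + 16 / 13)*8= -431880392 / 3003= -143816.31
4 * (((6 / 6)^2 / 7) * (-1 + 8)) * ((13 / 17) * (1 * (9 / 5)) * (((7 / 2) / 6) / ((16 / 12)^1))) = 819 / 340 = 2.41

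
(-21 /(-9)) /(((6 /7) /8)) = 196 /9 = 21.78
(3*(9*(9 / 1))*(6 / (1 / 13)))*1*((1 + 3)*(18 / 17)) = 80275.76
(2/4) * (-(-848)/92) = 106/23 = 4.61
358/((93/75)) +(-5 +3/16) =140813/496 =283.90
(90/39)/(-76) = -15/494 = -0.03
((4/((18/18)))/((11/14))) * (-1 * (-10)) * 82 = 45920/11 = 4174.55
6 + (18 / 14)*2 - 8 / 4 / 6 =173 / 21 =8.24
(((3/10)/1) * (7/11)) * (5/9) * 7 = 49/66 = 0.74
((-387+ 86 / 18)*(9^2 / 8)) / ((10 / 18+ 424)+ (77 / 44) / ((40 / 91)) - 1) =-5572800 / 615653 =-9.05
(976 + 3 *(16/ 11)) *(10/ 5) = 1960.73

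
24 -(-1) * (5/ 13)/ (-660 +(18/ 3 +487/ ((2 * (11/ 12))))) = 1332809/ 55536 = 24.00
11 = 11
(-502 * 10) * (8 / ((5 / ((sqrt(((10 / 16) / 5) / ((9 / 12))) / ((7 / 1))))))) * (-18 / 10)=12048 * sqrt(6) / 35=843.18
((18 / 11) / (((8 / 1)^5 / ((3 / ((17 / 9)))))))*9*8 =0.01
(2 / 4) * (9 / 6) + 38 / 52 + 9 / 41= 3625 / 2132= 1.70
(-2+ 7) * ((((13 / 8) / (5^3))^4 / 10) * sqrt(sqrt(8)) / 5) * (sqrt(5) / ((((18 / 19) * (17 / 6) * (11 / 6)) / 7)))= 3798613 * 2^(3 / 4) * sqrt(5) / 935000000000000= 0.00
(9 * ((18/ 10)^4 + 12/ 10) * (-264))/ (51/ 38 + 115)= -660095568/ 2763125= -238.89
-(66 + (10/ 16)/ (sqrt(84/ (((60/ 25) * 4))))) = -66 - sqrt(35)/ 28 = -66.21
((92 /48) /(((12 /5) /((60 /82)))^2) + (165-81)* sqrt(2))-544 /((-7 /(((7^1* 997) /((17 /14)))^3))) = 84* sqrt(2) + 344052399556485477383 /23318832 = 14754272407779.93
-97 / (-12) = 97 / 12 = 8.08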